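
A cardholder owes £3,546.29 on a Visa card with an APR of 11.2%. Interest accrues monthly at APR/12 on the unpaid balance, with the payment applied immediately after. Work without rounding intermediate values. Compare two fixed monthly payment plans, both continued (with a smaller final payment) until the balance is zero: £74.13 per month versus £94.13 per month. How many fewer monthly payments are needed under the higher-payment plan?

17 fewer payments

Monthly rate r = 11.2%/12 = 0.933333% = 0.00933333.
At £74.13/mo: n = ⌈−ln(1 − rB₀/P)/ln(1+r)⌉ = 64 payments (last £49.65); total interest = total paid − £3,546.29 = £1,173.55.
At £94.13/mo: 47 payments (last £60.37); total interest £844.06.
Payments saved = 64 − 47 = 17.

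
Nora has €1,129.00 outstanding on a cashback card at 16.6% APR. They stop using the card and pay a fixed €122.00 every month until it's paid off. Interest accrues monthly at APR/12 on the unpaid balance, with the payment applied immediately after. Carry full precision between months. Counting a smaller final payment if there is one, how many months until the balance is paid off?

Monthly rate r = 16.6%/12 = 1.38333% = 0.0138333.
Recurrence: B ← B·(1+r) − €122.00.
Month 1: interest €15.62; balance after payment €1,022.62.
Month 2: interest €14.15; balance after payment €914.76.
Closed form: n = −ln(1 − rB₀/P)/ln(1+r) = −ln(0.87198)/ln(1.01383) ≈ 9.971, so the balance reaches zero during payment 10.

10 months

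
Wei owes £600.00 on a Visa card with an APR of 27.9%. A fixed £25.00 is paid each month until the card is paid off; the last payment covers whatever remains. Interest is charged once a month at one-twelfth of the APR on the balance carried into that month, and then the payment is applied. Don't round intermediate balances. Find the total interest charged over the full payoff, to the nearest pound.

£288

Monthly rate r = 27.9%/12 = 2.325% = 0.02325.
Payoff takes n = ⌈−ln(1 − rB₀/P)/ln(1+r)⌉ = ⌈35.523⌉ = 36 payments; the last is £13.14.
Total paid = 35·£25.00 + £13.14 = £888.14.
Total interest = total paid − principal = £888.14 − £600.00 = £288.14.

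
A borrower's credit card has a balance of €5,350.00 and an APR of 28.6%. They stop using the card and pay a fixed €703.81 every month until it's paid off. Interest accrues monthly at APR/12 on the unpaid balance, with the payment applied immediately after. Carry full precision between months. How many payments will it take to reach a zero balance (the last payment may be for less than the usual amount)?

9 payments

Monthly rate r = 28.6%/12 = 2.38333% = 0.0238333.
Recurrence: B ← B·(1+r) − €703.81.
Month 1: interest €127.51; balance after payment €4,773.70.
Month 2: interest €113.77; balance after payment €4,183.66.
Closed form: n = −ln(1 − rB₀/P)/ln(1+r) = −ln(0.81883)/ln(1.02383) ≈ 8.486, so the balance reaches zero during payment 9.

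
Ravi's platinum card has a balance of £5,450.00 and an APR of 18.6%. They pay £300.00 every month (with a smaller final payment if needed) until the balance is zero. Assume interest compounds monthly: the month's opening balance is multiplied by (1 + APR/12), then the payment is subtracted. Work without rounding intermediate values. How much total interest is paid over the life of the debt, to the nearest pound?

Monthly rate r = 18.6%/12 = 1.55% = 0.0155.
Payoff takes n = ⌈−ln(1 − rB₀/P)/ln(1+r)⌉ = ⌈21.501⌉ = 22 payments; the last is £150.81.
Total paid = 21·£300.00 + £150.81 = £6,450.81.
Total interest = total paid − principal = £6,450.81 − £5,450.00 = £1,000.81.

£1,001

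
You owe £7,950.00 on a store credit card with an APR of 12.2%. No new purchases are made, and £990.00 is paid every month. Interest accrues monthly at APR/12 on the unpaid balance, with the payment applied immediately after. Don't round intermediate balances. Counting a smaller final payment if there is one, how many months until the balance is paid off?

Monthly rate r = 12.2%/12 = 1.01667% = 0.0101667.
Recurrence: B ← B·(1+r) − £990.00.
Month 1: interest £80.82; balance after payment £7,040.82.
Month 2: interest £71.58; balance after payment £6,122.41.
Closed form: n = −ln(1 − rB₀/P)/ln(1+r) = −ln(0.91836)/ln(1.01017) ≈ 8.420, so the balance reaches zero during payment 9.

9 payments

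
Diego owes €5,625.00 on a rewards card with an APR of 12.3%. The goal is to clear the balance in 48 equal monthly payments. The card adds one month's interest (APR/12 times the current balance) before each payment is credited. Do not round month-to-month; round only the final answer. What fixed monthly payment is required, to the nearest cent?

Monthly rate r = 12.3%/12 = 1.025% = 0.01025.
Level-payment amortization: P = B₀·r / (1 − (1+r)^(−n)) = 5625.00·0.01025 / (1 − 1.01025^(−48)).
Denominator 1 − (1+r)^(−48) = 0.387064518.
P = 57.6562 / 0.387064518 ≈ 148.96.

€148.96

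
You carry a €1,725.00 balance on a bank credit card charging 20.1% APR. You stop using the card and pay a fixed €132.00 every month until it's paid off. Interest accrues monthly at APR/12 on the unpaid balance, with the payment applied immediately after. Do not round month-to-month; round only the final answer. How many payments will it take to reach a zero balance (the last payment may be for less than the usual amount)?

15 payments

Monthly rate r = 20.1%/12 = 1.675% = 0.01675.
Recurrence: B ← B·(1+r) − €132.00.
Month 1: interest €28.89; balance after payment €1,621.89.
Month 2: interest €27.17; balance after payment €1,517.06.
Closed form: n = −ln(1 − rB₀/P)/ln(1+r) = −ln(0.78111)/ln(1.01675) ≈ 14.872, so the balance reaches zero during payment 15.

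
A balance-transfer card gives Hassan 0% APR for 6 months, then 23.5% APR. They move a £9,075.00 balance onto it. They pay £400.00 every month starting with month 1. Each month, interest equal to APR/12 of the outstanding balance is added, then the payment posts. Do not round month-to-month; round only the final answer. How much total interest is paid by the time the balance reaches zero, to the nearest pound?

Promo months 1–6 at r₀ = 0%/12 = 0; months 7+ at r₁ = 23.5%/12 = 0.0195833.
After month 6 (no interest yet): B = £9,075.00 − 6·£400.00 = £6,675.00.
Then at r₁ with £400.00/mo: n₂ = −ln(1 − r₁·B/P)/ln(1+r₁) ≈ 20.40 → 21 more payments.
Total paid = 26·£400.00 + £162.37 = £10,562.37; interest = £10,562.37 − £9,075.00 = £1,487.37.

£1,487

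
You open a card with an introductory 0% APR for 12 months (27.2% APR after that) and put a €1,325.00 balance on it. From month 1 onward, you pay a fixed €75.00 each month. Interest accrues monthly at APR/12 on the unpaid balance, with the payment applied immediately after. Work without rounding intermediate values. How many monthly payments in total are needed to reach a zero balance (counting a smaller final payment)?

Promo months 1–12 at r₀ = 0%/12 = 0; months 13+ at r₁ = 27.2%/12 = 0.0226667.
After month 12 (no interest yet): B = €1,325.00 − 12·€75.00 = €425.00.
Then at r₁ with €75.00/mo: n₂ = −ln(1 − r₁·B/P)/ln(1+r₁) ≈ 6.13 → 7 more payments.

19 months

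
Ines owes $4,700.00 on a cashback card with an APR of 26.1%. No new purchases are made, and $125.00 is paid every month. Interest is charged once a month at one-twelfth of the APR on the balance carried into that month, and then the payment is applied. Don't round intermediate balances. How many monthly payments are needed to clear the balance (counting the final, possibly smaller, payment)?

Monthly rate r = 26.1%/12 = 2.175% = 0.02175.
Recurrence: B ← B·(1+r) − $125.00.
Month 1: interest $102.23; balance after payment $4,677.23.
Month 2: interest $101.73; balance after payment $4,653.95.
Closed form: n = −ln(1 − rB₀/P)/ln(1+r) = −ln(0.1822)/ln(1.02175) ≈ 79.131, so the balance reaches zero during payment 80.

80 payments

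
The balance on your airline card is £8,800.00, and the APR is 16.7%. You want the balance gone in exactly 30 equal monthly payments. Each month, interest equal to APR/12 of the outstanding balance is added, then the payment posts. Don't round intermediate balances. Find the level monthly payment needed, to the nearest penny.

Monthly rate r = 16.7%/12 = 1.39167% = 0.0139167.
Level-payment amortization: P = B₀·r / (1 − (1+r)^(−n)) = 8800.00·0.0139167 / (1 − 1.01392^(−30)).
Denominator 1 − (1+r)^(−30) = 0.33940978.
P = 122.467 / 0.33940978 ≈ 360.82.

£360.82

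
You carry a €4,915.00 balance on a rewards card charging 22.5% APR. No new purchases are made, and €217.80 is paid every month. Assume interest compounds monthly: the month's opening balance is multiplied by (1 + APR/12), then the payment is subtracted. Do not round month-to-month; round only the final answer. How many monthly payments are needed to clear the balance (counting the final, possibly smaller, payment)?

30 payments

Monthly rate r = 22.5%/12 = 1.875% = 0.01875.
Recurrence: B ← B·(1+r) − €217.80.
Month 1: interest €92.16; balance after payment €4,789.36.
Month 2: interest €89.80; balance after payment €4,661.36.
Closed form: n = −ln(1 − rB₀/P)/ln(1+r) = −ln(0.57688)/ln(1.01875) ≈ 29.614, so the balance reaches zero during payment 30.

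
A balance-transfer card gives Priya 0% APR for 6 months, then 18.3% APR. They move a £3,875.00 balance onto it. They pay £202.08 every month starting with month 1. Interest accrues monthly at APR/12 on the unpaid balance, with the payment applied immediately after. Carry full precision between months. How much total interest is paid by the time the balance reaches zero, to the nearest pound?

£333

Promo months 1–6 at r₀ = 0%/12 = 0; months 7+ at r₁ = 18.3%/12 = 0.01525.
After month 6 (no interest yet): B = £3,875.00 − 6·£202.08 = £2,662.52.
Then at r₁ with £202.08/mo: n₂ = −ln(1 − r₁·B/P)/ln(1+r₁) ≈ 14.82 → 15 more payments.
Total paid = 20·£202.08 + £165.99 = £4,207.59; interest = £4,207.59 − £3,875.00 = £332.59.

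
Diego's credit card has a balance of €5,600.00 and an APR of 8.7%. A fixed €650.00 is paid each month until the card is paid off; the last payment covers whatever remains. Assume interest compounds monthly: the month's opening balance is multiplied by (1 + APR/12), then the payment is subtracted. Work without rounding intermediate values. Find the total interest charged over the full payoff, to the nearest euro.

Monthly rate r = 8.7%/12 = 0.725% = 0.00725.
Payoff takes n = ⌈−ln(1 − rB₀/P)/ln(1+r)⌉ = ⌈8.928⌉ = 9 payments; the last is €603.63.
Total paid = 8·€650.00 + €603.63 = €5,803.63.
Total interest = total paid − principal = €5,803.63 − €5,600.00 = €203.63.

€204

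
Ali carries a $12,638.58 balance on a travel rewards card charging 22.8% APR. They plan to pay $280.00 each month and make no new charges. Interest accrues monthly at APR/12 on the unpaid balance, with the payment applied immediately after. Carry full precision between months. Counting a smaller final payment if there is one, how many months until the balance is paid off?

104 payments

Monthly rate r = 22.8%/12 = 1.9% = 0.019.
Recurrence: B ← B·(1+r) − $280.00.
Month 1: interest $240.13; balance after payment $12,598.71.
Month 2: interest $239.38; balance after payment $12,558.09.
Closed form: n = −ln(1 − rB₀/P)/ln(1+r) = −ln(0.14238)/ln(1.019) ≈ 103.563, so the balance reaches zero during payment 104.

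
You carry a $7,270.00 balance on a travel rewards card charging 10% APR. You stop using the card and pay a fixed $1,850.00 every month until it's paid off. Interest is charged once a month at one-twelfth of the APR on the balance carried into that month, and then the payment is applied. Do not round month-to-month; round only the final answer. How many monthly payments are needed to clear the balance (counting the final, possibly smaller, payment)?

5 months

Monthly rate r = 10%/12 = 0.833333% = 0.00833333.
Recurrence: B ← B·(1+r) − $1,850.00.
Month 1: interest $60.58; balance after payment $5,480.58.
Month 2: interest $45.67; balance after payment $3,676.25.
Month 3: interest $30.64; balance after payment $1,856.89.
Month 4: interest $15.47; balance after payment $22.36.
Month 5: interest $0.19; balance after payment $0.00.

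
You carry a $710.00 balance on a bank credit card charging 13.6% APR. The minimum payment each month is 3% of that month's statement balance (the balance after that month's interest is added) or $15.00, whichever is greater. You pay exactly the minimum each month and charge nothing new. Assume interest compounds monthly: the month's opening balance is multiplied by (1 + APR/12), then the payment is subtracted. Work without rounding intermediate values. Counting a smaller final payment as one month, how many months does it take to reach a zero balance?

Monthly rate r = 13.6%/12 = 1.13333% = 0.0113333.
While 3% of the post-interest balance exceeds $15.00, each month B ← (B·(1+r))·(1 − 0.03), i.e. B shrinks by the factor (1+r)·0.97 = 0.98099.
This holds for months 1–19. Entering month 20 the balance is $493.08; 3% of the post-interest balance is now below $15.00, so the flat $15.00 minimum applies from here.
From month 20 a fixed $15.00 at rate r clears $493.08 in 42 more payments. Total: 19 + 42 = 61 months.

61 months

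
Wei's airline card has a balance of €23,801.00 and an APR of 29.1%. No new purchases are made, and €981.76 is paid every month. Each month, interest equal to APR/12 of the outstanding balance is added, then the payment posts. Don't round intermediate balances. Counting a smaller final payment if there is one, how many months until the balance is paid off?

Monthly rate r = 29.1%/12 = 2.425% = 0.02425.
Recurrence: B ← B·(1+r) − €981.76.
Month 1: interest €577.17; balance after payment €23,396.41.
Month 2: interest €567.36; balance after payment €22,982.02.
Closed form: n = −ln(1 − rB₀/P)/ln(1+r) = −ln(0.4121)/ln(1.02425) ≈ 36.997, so the balance reaches zero during payment 37.

37 payments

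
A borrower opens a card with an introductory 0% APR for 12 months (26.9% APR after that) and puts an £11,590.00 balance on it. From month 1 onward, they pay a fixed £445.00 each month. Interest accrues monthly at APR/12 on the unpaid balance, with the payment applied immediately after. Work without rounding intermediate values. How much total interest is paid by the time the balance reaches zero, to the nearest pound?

£1,340

Promo months 1–12 at r₀ = 0%/12 = 0; months 13+ at r₁ = 26.9%/12 = 0.0224167.
After month 12 (no interest yet): B = £11,590.00 − 12·£445.00 = £6,250.00.
Then at r₁ with £445.00/mo: n₂ = −ln(1 − r₁·B/P)/ln(1+r₁) ≈ 17.06 → 18 more payments.
Total paid = 29·£445.00 + £24.93 = £12,929.93; interest = £12,929.93 − £11,590.00 = £1,339.93.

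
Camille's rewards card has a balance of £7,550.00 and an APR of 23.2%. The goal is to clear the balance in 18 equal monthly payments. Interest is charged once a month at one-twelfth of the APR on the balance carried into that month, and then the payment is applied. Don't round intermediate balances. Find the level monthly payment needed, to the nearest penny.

Monthly rate r = 23.2%/12 = 1.93333% = 0.0193333.
Level-payment amortization: P = B₀·r / (1 − (1+r)^(−n)) = 7550.00·0.0193333 / (1 − 1.01933^(−18)).
Denominator 1 − (1+r)^(−18) = 0.291552086.
P = 145.967 / 0.291552086 ≈ 500.65.

£500.65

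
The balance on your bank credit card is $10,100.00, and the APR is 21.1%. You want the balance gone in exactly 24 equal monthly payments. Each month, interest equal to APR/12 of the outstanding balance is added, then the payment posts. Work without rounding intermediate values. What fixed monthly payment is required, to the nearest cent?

$519.49

Monthly rate r = 21.1%/12 = 1.75833% = 0.0175833.
Level-payment amortization: P = B₀·r / (1 − (1+r)^(−n)) = 10100.00·0.0175833 / (1 − 1.01758^(−24)).
Denominator 1 − (1+r)^(−24) = 0.341856865.
P = 177.592 / 0.341856865 ≈ 519.49.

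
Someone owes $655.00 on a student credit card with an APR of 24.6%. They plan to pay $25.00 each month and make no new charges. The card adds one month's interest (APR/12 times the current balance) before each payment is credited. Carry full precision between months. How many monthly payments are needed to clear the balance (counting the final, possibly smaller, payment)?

Monthly rate r = 24.6%/12 = 2.05% = 0.0205.
Recurrence: B ← B·(1+r) − $25.00.
Month 1: interest $13.43; balance after payment $643.43.
Month 2: interest $13.19; balance after payment $631.62.
Closed form: n = −ln(1 − rB₀/P)/ln(1+r) = −ln(0.4629)/ln(1.0205) ≈ 37.957, so the balance reaches zero during payment 38.

38 payments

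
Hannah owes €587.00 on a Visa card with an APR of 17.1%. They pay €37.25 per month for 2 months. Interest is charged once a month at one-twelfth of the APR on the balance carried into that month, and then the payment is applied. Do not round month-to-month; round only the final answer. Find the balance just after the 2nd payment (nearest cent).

€528.82

Monthly rate r = 17.1%/12 = 1.425% = 0.01425.
Each month: B ← B·(1+r) − €37.25.
Month 1: interest €8.36; balance after payment €558.11.
Month 2: interest €7.95; balance after payment €528.82.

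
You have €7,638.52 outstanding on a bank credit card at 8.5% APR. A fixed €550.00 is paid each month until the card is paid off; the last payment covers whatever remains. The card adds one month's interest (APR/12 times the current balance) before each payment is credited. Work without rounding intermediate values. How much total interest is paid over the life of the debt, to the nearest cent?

€431.21

Monthly rate r = 8.5%/12 = 0.708333% = 0.00708333.
Payoff takes n = ⌈−ln(1 − rB₀/P)/ln(1+r)⌉ = ⌈14.671⌉ = 15 payments; the last is €369.73.
Total paid = 14·€550.00 + €369.73 = €8,069.73.
Total interest = total paid − principal = €8,069.73 − €7,638.52 = €431.21.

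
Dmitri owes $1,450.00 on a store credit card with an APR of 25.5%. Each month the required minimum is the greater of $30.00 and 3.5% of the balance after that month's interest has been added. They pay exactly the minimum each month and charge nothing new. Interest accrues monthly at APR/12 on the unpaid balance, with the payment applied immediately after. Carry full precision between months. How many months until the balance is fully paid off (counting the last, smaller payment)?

Monthly rate r = 25.5%/12 = 2.125% = 0.02125.
While 3.5% of the post-interest balance exceeds $30.00, each month B ← (B·(1+r))·(1 − 0.035), i.e. B shrinks by the factor (1+r)·0.965 = 0.98551.
This holds for months 1–38. Entering month 39 the balance is $832.58; 3.5% of the post-interest balance is now below $30.00, so the flat $30.00 minimum applies from here.
From month 39 a fixed $30.00 at rate r clears $832.58 in 43 more payments. Total: 38 + 43 = 81 months.

81 months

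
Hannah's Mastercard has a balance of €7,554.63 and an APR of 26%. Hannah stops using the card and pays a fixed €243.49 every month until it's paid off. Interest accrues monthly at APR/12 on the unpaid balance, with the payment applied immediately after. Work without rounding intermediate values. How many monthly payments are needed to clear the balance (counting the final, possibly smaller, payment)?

53 payments

Monthly rate r = 26%/12 = 2.16667% = 0.0216667.
Recurrence: B ← B·(1+r) − €243.49.
Month 1: interest €163.68; balance after payment €7,474.82.
Month 2: interest €161.95; balance after payment €7,393.29.
Closed form: n = −ln(1 − rB₀/P)/ln(1+r) = −ln(0.32776)/ln(1.02167) ≈ 52.039, so the balance reaches zero during payment 53.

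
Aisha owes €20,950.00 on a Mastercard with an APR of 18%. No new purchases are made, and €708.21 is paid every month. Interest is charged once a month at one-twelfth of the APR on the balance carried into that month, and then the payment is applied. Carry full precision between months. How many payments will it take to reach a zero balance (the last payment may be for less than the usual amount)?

Monthly rate r = 18%/12 = 1.5% = 0.015.
Recurrence: B ← B·(1+r) − €708.21.
Month 1: interest €314.25; balance after payment €20,556.04.
Month 2: interest €308.34; balance after payment €20,156.17.
Closed form: n = −ln(1 − rB₀/P)/ln(1+r) = −ln(0.55628)/ln(1.015) ≈ 39.392, so the balance reaches zero during payment 40.

40 payments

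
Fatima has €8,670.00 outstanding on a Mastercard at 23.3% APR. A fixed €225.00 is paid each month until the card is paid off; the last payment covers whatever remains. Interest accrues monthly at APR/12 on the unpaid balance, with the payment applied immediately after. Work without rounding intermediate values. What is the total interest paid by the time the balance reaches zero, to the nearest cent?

Monthly rate r = 23.3%/12 = 1.94167% = 0.0194167.
Payoff takes n = ⌈−ln(1 − rB₀/P)/ln(1+r)⌉ = ⌈71.713⌉ = 72 payments; the last is €160.80.
Total paid = 71·€225.00 + €160.80 = €16,135.80.
Total interest = total paid − principal = €16,135.80 − €8,670.00 = €7,465.80.

€7,465.80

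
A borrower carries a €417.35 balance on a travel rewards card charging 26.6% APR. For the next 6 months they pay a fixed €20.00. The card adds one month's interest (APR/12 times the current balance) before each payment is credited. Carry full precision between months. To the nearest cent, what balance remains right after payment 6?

Monthly rate r = 26.6%/12 = 2.21667% = 0.0221667.
Each month: B ← B·(1+r) − €20.00.
Month 1: interest €9.25; balance after payment €406.60.
Month 2: interest €9.01; balance after payment €395.61.
Month 3: interest €8.77; balance after payment €384.38.
Month 4: interest €8.52; balance after payment €372.90.
Month 5: interest €8.27; balance after payment €361.17.
Month 6: interest €8.01; balance after payment €349.18.

€349.18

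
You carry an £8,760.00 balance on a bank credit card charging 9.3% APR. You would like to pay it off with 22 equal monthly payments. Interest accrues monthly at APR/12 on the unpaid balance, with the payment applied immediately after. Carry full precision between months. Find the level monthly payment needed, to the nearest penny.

£434.63

Monthly rate r = 9.3%/12 = 0.775% = 0.00775.
Level-payment amortization: P = B₀·r / (1 − (1+r)^(−n)) = 8760.00·0.00775 / (1 − 1.00775^(−22)).
Denominator 1 − (1+r)^(−22) = 0.15620247.
P = 67.89 / 0.15620247 ≈ 434.63.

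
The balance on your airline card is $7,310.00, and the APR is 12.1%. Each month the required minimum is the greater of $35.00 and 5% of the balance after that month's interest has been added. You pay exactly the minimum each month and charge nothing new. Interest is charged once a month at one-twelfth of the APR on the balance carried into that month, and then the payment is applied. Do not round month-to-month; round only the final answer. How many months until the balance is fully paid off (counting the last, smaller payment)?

Monthly rate r = 12.1%/12 = 1.00833% = 0.0100833.
While 5% of the post-interest balance exceeds $35.00, each month B ← (B·(1+r))·(1 − 0.05), i.e. B shrinks by the factor (1+r)·0.95 = 0.95958.
This holds for months 1–58. Entering month 59 the balance is $667.74; 5% of the post-interest balance is now below $35.00, so the flat $35.00 minimum applies from here.
From month 59 a fixed $35.00 at rate r clears $667.74 in 22 more payments. Total: 58 + 22 = 80 months.

80 months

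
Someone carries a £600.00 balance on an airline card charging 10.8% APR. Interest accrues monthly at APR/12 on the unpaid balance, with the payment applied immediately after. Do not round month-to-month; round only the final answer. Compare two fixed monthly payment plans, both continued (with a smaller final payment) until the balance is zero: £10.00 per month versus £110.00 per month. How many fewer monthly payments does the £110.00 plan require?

81 fewer payments

Monthly rate r = 10.8%/12 = 0.9% = 0.009.
At £10.00/mo: n = ⌈−ln(1 − rB₀/P)/ln(1+r)⌉ = 87 payments (last £6.70); total interest = total paid − £600.00 = £266.70.
At £110.00/mo: 6 payments (last £68.11); total interest £18.11.
Payments saved = 87 − 6 = 81.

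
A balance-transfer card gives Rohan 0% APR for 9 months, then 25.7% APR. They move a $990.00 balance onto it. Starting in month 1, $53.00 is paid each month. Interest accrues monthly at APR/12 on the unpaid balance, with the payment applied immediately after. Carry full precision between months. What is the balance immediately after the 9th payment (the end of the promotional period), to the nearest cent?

Promo months 1–9 at r₀ = 0%/12 = 0; months 10+ at r₁ = 25.7%/12 = 0.0214167.
After month 9 (no interest yet): B = $990.00 − 9·$53.00 = $513.00.

$513.00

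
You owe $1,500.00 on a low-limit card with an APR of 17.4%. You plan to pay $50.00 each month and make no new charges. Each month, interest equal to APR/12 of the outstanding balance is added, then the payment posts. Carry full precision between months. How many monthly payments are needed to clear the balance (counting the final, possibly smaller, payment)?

40 payments

Monthly rate r = 17.4%/12 = 1.45% = 0.0145.
Recurrence: B ← B·(1+r) − $50.00.
Month 1: interest $21.75; balance after payment $1,471.75.
Month 2: interest $21.34; balance after payment $1,443.09.
Closed form: n = −ln(1 − rB₀/P)/ln(1+r) = −ln(0.565)/ln(1.0145) ≈ 39.659, so the balance reaches zero during payment 40.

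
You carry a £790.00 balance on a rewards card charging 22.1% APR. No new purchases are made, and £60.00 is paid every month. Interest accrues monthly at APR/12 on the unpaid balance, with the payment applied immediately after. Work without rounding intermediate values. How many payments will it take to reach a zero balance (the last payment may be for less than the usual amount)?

16 payments

Monthly rate r = 22.1%/12 = 1.84167% = 0.0184167.
Recurrence: B ← B·(1+r) − £60.00.
Month 1: interest £14.55; balance after payment £744.55.
Month 2: interest £13.71; balance after payment £698.26.
Closed form: n = −ln(1 − rB₀/P)/ln(1+r) = −ln(0.75751)/ln(1.01842) ≈ 15.218, so the balance reaches zero during payment 16.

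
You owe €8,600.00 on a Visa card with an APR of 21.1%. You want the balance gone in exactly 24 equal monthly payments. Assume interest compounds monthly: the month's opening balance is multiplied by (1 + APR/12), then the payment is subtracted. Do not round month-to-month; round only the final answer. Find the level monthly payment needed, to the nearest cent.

Monthly rate r = 21.1%/12 = 1.75833% = 0.0175833.
Level-payment amortization: P = B₀·r / (1 − (1+r)^(−n)) = 8600.00·0.0175833 / (1 − 1.01758^(−24)).
Denominator 1 − (1+r)^(−24) = 0.341856865.
P = 151.217 / 0.341856865 ≈ 442.34.

€442.34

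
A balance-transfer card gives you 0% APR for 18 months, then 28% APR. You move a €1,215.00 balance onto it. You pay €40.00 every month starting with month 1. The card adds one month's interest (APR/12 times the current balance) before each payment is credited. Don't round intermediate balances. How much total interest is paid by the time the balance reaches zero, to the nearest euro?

Promo months 1–18 at r₀ = 0%/12 = 0; months 19+ at r₁ = 28%/12 = 0.0233333.
After month 18 (no interest yet): B = €1,215.00 − 18·€40.00 = €495.00.
Then at r₁ with €40.00/mo: n₂ = −ln(1 − r₁·B/P)/ln(1+r₁) ≈ 14.77 → 15 more payments.
Total paid = 32·€40.00 + €30.98 = €1,310.98; interest = €1,310.98 − €1,215.00 = €95.98.

€96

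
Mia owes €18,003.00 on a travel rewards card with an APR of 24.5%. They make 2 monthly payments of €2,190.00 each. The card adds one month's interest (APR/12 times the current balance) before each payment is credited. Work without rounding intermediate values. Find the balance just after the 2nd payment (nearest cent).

€14,320.91

Monthly rate r = 24.5%/12 = 2.04167% = 0.0204167.
Each month: B ← B·(1+r) − €2,190.00.
Month 1: interest €367.56; balance after payment €16,180.56.
Month 2: interest €330.35; balance after payment €14,320.91.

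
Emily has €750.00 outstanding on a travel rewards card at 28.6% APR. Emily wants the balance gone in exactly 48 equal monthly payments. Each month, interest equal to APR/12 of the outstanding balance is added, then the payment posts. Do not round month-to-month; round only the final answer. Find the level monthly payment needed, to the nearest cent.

€26.40

Monthly rate r = 28.6%/12 = 2.38333% = 0.0238333.
Level-payment amortization: P = B₀·r / (1 − (1+r)^(−n)) = 750.00·0.0238333 / (1 − 1.02383^(−48)).
Denominator 1 − (1+r)^(−48) = 0.677154094.
P = 17.875 / 0.677154094 ≈ 26.40.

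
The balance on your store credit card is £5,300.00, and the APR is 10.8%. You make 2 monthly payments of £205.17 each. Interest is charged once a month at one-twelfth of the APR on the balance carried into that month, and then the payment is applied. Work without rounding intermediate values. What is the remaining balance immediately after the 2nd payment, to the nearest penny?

Monthly rate r = 10.8%/12 = 0.9% = 0.009.
Each month: B ← B·(1+r) − £205.17.
Month 1: interest £47.70; balance after payment £5,142.53.
Month 2: interest £46.28; balance after payment £4,983.64.

£4,983.64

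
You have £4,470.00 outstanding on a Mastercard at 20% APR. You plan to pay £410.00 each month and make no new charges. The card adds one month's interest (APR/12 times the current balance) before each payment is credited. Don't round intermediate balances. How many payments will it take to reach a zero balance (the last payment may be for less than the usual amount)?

Monthly rate r = 20%/12 = 1.66667% = 0.0166667.
Recurrence: B ← B·(1+r) − £410.00.
Month 1: interest £74.50; balance after payment £4,134.50.
Month 2: interest £68.91; balance after payment £3,793.41.
Closed form: n = −ln(1 − rB₀/P)/ln(1+r) = −ln(0.81829)/ln(1.01667) ≈ 12.132, so the balance reaches zero during payment 13.

13 payments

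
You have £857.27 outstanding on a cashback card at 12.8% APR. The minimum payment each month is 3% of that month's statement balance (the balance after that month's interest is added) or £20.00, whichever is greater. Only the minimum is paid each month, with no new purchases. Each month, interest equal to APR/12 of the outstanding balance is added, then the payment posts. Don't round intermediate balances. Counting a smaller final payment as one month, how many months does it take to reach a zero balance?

Monthly rate r = 12.8%/12 = 1.06667% = 0.0106667.
While 3% of the post-interest balance exceeds £20.00, each month B ← (B·(1+r))·(1 − 0.03), i.e. B shrinks by the factor (1+r)·0.97 = 0.98035.
This holds for months 1–14. Entering month 15 the balance is £649.28; 3% of the post-interest balance is now below £20.00, so the flat £20.00 minimum applies from here.
From month 15 a fixed £20.00 at rate r clears £649.28 in 41 more payments. Total: 14 + 41 = 55 months.

55 months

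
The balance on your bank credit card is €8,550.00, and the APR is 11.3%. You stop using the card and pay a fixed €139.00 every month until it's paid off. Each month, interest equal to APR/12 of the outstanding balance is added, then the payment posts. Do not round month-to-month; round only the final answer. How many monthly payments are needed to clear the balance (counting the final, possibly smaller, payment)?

Monthly rate r = 11.3%/12 = 0.941667% = 0.00941667.
Recurrence: B ← B·(1+r) − €139.00.
Month 1: interest €80.51; balance after payment €8,491.51.
Month 2: interest €79.96; balance after payment €8,432.47.
Closed form: n = −ln(1 − rB₀/P)/ln(1+r) = −ln(0.42077)/ln(1.00942) ≈ 92.361, so the balance reaches zero during payment 93.

93 payments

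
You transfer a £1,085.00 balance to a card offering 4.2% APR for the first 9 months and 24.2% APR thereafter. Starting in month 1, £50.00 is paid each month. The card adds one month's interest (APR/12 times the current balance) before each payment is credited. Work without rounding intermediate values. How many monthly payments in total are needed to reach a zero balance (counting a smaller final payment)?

Promo months 1–9 at r₀ = 4.2%/12 = 0.0035; months 10+ at r₁ = 24.2%/12 = 0.0201667.
After month 9: iterate B ← B·(1+r₀) − £50.00 for 9 months → £663.31.
Then at r₁ with £50.00/mo: n₂ = −ln(1 − r₁·B/P)/ln(1+r₁) ≈ 15.59 → 16 more payments.

25 months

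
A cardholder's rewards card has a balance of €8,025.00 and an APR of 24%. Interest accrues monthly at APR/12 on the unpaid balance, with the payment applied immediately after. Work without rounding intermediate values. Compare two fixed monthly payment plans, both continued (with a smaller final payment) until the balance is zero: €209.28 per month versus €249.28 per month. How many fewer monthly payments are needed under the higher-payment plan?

Monthly rate r = 24%/12 = 2% = 0.02.
At €209.28/mo: n = ⌈−ln(1 − rB₀/P)/ln(1+r)⌉ = 74 payments (last €114.24); total interest = total paid − €8,025.00 = €7,366.68.
At €249.28/mo: 53 payments (last €34.01); total interest €4,971.57.
Payments saved = 74 − 53 = 21.

21 fewer payments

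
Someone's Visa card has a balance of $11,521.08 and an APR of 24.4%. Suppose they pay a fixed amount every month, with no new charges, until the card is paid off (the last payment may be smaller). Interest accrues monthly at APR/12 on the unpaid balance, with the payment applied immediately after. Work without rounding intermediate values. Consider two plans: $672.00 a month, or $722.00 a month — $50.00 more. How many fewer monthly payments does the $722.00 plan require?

Monthly rate r = 24.4%/12 = 2.03333% = 0.0203333.
At $672.00/mo: n = ⌈−ln(1 − rB₀/P)/ln(1+r)⌉ = 22 payments (last $199.07); total interest = total paid − $11,521.08 = $2,789.99.
At $722.00/mo: 20 payments (last $352.91); total interest $2,549.83.
Payments saved = 22 − 20 = 2.

2 fewer payments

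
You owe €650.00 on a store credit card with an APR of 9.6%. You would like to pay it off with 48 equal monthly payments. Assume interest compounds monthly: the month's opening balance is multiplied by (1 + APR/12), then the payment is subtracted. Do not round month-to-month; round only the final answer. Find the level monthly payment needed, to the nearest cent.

€16.36

Monthly rate r = 9.6%/12 = 0.8% = 0.008.
Level-payment amortization: P = B₀·r / (1 − (1+r)^(−n)) = 650.00·0.008 / (1 − 1.008^(−48)).
Denominator 1 − (1+r)^(−48) = 0.317827106.
P = 5.2 / 0.317827106 ≈ 16.36.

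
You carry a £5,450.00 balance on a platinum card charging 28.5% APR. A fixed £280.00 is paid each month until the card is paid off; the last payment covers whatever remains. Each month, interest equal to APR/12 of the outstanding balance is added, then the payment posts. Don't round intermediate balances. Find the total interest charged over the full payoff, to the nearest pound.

Monthly rate r = 28.5%/12 = 2.375% = 0.02375.
Payoff takes n = ⌈−ln(1 − rB₀/P)/ln(1+r)⌉ = ⌈26.432⌉ = 27 payments; the last is £121.65.
Total paid = 26·£280.00 + £121.65 = £7,401.65.
Total interest = total paid − principal = £7,401.65 − £5,450.00 = £1,951.65.

£1,952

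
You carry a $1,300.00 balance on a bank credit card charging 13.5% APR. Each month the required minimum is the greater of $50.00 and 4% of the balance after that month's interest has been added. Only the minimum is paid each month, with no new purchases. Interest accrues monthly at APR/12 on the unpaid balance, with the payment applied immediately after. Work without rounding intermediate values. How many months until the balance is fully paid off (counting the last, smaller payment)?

31 months

Monthly rate r = 13.5%/12 = 1.125% = 0.01125.
While 4% of the post-interest balance exceeds $50.00, each month B ← (B·(1+r))·(1 − 0.04), i.e. B shrinks by the factor (1+r)·0.96 = 0.9708.
This holds for months 1–2. Entering month 3 the balance is $1,225.19; 4% of the post-interest balance is now below $50.00, so the flat $50.00 minimum applies from here.
From month 3 a fixed $50.00 at rate r clears $1,225.19 in 29 more payments. Total: 2 + 29 = 31 months.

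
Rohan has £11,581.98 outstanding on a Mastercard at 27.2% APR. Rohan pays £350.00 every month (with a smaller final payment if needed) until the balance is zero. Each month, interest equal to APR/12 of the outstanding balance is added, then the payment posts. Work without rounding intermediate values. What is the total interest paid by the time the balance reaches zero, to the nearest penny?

Monthly rate r = 27.2%/12 = 2.26667% = 0.0226667.
Payoff takes n = ⌈−ln(1 − rB₀/P)/ln(1+r)⌉ = ⌈61.863⌉ = 62 payments; the last is £302.61.
Total paid = 61·£350.00 + £302.61 = £21,652.61.
Total interest = total paid − principal = £21,652.61 − £11,581.98 = £10,070.63.

£10,070.63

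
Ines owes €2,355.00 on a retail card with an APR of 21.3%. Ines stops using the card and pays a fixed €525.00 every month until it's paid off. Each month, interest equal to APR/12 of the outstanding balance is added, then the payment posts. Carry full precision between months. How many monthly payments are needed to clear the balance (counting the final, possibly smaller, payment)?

Monthly rate r = 21.3%/12 = 1.775% = 0.01775.
Recurrence: B ← B·(1+r) − €525.00.
Month 1: interest €41.80; balance after payment €1,871.80.
Month 2: interest €33.22; balance after payment €1,380.03.
Month 3: interest €24.50; balance after payment €879.52.
Month 4: interest €15.61; balance after payment €370.13.
Month 5: interest €6.57; balance after payment €0.00.

5 payments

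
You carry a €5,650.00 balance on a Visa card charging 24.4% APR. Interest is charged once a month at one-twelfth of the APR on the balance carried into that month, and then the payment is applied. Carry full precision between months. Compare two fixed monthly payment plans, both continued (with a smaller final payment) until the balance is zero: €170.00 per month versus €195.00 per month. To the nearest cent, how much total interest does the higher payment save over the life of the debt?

€895.14

Monthly rate r = 24.4%/12 = 2.03333% = 0.0203333.
At €170.00/mo: n = ⌈−ln(1 − rB₀/P)/ln(1+r)⌉ = 56 payments (last €162.48); total interest = total paid − €5,650.00 = €3,862.48.
At €195.00/mo: 45 payments (last €37.34); total interest €2,967.34.
Interest saved = €3,862.48 − €2,967.34 = €895.14.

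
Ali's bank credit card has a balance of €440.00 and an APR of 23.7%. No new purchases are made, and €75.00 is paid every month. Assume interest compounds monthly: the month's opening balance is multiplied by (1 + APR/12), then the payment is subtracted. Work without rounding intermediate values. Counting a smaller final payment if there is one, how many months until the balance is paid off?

Monthly rate r = 23.7%/12 = 1.975% = 0.01975.
Recurrence: B ← B·(1+r) − €75.00.
Month 1: interest €8.69; balance after payment €373.69.
Month 2: interest €7.38; balance after payment €306.07.
Closed form: n = −ln(1 − rB₀/P)/ln(1+r) = −ln(0.88413)/ln(1.01975) ≈ 6.297, so the balance reaches zero during payment 7.

7 payments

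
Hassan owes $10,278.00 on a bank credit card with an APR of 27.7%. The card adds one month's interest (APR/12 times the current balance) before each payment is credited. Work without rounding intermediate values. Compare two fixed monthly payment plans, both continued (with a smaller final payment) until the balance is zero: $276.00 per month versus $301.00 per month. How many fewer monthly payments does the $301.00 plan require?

Monthly rate r = 27.7%/12 = 2.30833% = 0.0230833.
At $276.00/mo: n = ⌈−ln(1 − rB₀/P)/ln(1+r)⌉ = 87 payments (last $8.34); total interest = total paid − $10,278.00 = $13,466.34.
At $301.00/mo: 69 payments (last $4.33); total interest $10,194.33.
Payments saved = 87 − 69 = 18.

18 fewer payments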